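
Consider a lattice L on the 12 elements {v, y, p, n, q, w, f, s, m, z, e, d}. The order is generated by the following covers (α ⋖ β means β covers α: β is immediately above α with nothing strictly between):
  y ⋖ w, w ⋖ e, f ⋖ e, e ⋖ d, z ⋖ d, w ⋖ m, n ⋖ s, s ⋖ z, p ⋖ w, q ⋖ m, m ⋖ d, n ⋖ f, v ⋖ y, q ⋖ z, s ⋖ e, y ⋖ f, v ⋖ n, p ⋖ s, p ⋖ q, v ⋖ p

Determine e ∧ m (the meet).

w

Common lower bounds of {e, m}: p, v, w, y.
The greatest among these is w.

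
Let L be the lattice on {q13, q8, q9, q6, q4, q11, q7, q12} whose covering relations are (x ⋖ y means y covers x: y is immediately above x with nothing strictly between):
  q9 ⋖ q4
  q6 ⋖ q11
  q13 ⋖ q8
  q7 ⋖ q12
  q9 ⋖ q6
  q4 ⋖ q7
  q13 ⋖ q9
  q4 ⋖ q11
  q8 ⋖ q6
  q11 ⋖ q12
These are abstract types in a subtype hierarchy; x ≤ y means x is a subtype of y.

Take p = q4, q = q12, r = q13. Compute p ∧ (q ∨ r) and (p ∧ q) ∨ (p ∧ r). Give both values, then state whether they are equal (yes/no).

q4; q4; yes

q ∨ r = q12, so p ∧ (q ∨ r) = q4 ∧ q12 = q4.
p ∧ q = q4 and p ∧ r = q13, so (p ∧ q) ∨ (p ∧ r) = q4 ∨ q13 = q4.
Equal: yes.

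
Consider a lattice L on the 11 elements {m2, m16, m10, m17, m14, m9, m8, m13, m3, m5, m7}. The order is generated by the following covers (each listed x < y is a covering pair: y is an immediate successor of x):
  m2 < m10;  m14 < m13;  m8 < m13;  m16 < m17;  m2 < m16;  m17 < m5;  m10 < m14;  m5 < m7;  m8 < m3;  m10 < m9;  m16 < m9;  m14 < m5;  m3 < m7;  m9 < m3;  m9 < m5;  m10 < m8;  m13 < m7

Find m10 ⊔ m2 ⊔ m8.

Common upper bounds of {m10, m2, m8}: m13, m3, m7, m8.
The least among these is m8.

m8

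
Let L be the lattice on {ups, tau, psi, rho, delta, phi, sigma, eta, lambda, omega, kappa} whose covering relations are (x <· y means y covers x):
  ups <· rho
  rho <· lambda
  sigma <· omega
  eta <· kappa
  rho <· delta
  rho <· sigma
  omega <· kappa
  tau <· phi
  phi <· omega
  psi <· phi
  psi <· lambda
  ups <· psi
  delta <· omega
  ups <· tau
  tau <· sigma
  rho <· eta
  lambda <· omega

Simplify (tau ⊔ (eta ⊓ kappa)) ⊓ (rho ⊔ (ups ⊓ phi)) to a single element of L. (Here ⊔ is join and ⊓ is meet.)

rho

eta ∧ kappa = eta
tau ∨ eta = kappa
ups ∧ phi = ups
rho ∨ ups = rho
kappa ∧ rho = rho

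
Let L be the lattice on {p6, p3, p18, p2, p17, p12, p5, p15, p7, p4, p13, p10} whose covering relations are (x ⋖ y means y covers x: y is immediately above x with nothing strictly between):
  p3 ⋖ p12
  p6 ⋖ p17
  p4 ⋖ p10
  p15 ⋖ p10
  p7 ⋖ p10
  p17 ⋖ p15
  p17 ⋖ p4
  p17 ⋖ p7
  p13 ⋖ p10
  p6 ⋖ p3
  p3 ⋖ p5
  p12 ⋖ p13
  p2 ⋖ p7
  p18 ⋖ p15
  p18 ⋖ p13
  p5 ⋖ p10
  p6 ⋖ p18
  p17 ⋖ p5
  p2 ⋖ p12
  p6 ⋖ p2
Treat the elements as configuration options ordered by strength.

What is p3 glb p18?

p6

Common lower bounds of {p3, p18}: p6.
The greatest among these is p6.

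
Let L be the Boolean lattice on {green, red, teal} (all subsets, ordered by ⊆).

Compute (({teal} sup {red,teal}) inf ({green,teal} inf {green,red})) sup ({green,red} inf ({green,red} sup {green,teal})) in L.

{teal} ∨ {red,teal} = {red,teal}
{green,teal} ∧ {green,red} = {green}
{red,teal} ∧ {green} = ∅
{green,red} ∨ {green,teal} = {green,red,teal}
{green,red} ∧ {green,red,teal} = {green,red}
∅ ∨ {green,red} = {green,red}

{green,red}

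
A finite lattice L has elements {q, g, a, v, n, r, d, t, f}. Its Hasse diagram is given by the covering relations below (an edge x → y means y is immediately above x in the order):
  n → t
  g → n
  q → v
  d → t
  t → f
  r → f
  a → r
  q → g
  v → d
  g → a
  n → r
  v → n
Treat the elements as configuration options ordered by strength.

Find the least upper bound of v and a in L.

r

Common upper bounds of {v, a}: f, r.
The least among these is r.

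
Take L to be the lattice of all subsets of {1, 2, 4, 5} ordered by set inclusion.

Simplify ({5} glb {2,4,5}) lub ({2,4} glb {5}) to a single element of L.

{5} ∧ {2,4,5} = {5}
{2,4} ∧ {5} = {}
{5} ∨ {} = {5}

{5}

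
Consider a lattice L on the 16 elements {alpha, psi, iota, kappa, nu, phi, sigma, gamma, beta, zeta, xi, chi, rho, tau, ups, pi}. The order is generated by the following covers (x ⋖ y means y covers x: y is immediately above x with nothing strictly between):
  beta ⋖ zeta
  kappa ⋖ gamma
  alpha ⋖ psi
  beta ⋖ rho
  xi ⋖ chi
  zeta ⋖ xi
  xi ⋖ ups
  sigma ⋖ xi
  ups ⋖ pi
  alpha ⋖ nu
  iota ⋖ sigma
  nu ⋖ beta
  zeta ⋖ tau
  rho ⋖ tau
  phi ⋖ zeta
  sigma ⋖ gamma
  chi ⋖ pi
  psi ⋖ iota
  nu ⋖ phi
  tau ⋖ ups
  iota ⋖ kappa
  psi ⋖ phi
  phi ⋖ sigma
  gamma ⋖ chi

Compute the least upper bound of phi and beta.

zeta

Common upper bounds of {phi, beta}: chi, pi, tau, ups, xi, zeta.
The least among these is zeta.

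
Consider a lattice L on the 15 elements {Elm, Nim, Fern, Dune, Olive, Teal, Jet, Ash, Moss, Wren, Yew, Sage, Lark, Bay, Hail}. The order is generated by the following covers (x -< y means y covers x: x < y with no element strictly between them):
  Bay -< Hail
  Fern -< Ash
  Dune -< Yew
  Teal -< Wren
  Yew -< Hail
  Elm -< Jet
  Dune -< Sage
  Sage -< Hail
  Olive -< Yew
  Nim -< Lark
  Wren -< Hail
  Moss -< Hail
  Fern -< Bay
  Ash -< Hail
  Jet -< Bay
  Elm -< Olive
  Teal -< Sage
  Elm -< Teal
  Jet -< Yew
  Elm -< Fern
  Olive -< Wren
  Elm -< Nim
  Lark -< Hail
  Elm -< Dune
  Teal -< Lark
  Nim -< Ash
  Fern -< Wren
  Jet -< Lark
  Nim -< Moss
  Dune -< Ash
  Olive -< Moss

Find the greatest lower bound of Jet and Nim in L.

Elm

Common lower bounds of {Jet, Nim}: Elm.
The greatest among these is Elm.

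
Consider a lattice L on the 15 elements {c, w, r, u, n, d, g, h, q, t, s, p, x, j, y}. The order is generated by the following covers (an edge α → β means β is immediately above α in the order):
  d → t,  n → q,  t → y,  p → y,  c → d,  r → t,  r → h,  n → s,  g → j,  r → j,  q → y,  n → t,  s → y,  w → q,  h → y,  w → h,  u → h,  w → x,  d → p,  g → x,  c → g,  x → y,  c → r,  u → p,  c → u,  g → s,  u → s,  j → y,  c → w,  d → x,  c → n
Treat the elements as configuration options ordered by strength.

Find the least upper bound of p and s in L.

y

Common upper bounds of {p, s}: y.
The least among these is y.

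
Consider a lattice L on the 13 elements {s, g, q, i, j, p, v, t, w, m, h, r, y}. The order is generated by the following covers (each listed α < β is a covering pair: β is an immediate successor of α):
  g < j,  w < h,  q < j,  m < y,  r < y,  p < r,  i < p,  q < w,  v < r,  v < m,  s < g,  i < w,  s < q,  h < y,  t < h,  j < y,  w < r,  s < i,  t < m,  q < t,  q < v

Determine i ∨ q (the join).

w

Common upper bounds of {i, q}: h, r, w, y.
The least among these is w.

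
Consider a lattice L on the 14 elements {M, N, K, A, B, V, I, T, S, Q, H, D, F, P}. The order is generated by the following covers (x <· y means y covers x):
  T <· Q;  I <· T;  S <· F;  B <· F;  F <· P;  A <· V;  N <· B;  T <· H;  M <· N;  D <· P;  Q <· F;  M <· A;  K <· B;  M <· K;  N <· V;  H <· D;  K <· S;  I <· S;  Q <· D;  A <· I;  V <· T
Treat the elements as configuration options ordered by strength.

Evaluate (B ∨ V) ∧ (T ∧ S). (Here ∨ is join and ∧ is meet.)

B ∨ V = F
T ∧ S = I
F ∧ I = I

I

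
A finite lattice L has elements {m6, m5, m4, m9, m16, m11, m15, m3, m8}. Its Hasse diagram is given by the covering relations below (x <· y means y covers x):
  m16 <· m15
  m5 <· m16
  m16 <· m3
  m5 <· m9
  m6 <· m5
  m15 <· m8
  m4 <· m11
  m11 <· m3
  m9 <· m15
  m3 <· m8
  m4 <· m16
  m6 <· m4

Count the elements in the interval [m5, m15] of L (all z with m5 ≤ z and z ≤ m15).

The interval [m5, m15] = {m15, m16, m5, m9}, which has 4 elements.

4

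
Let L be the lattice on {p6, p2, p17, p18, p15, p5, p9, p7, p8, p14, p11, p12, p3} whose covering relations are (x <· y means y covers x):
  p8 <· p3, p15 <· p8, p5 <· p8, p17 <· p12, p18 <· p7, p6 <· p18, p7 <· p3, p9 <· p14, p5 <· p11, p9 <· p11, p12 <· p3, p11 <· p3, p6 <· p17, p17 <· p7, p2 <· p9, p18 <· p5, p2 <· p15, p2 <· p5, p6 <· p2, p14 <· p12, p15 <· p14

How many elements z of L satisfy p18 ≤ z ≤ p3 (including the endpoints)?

6

The interval [p18, p3] = {p11, p18, p3, p5, p7, p8}, which has 6 elements.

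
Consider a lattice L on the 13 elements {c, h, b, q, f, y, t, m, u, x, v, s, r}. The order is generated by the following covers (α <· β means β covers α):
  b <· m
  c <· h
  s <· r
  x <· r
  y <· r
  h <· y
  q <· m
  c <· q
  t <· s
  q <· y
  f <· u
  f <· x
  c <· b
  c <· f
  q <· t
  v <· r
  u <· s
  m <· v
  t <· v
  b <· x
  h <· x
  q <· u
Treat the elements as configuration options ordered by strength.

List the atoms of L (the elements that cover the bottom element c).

b, f, h, q

The atoms are exactly the elements that cover c: b, f, h, q.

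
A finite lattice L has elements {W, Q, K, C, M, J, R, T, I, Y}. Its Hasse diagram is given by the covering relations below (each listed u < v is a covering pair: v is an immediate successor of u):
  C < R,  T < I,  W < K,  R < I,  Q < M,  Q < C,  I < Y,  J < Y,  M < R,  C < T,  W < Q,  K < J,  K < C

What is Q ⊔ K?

Common upper bounds of {Q, K}: C, I, R, T, Y.
The least among these is C.

C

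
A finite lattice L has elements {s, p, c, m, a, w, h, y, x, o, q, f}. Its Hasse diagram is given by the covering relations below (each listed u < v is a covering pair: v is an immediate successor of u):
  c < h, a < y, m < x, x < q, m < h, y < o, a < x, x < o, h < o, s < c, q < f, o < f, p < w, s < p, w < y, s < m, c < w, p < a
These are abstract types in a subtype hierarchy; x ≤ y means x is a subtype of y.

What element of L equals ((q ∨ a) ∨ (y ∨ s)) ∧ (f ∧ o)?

o

q ∨ a = q
y ∨ s = y
q ∨ y = f
f ∧ o = o
f ∧ o = o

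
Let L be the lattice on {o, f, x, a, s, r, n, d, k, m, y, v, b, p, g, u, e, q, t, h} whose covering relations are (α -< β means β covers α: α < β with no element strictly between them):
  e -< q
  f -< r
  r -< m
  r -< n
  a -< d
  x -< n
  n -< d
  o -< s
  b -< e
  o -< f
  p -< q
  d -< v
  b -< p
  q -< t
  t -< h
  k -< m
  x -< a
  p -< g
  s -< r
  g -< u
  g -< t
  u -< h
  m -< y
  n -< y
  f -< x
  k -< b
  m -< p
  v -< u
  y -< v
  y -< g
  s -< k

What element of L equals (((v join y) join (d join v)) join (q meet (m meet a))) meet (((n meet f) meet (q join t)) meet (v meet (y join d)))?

v ∨ y = v
d ∨ v = v
v ∨ v = v
m ∧ a = f
q ∧ f = f
v ∨ f = v
n ∧ f = f
q ∨ t = t
f ∧ t = f
y ∨ d = v
v ∧ v = v
f ∧ v = f
v ∧ f = f

f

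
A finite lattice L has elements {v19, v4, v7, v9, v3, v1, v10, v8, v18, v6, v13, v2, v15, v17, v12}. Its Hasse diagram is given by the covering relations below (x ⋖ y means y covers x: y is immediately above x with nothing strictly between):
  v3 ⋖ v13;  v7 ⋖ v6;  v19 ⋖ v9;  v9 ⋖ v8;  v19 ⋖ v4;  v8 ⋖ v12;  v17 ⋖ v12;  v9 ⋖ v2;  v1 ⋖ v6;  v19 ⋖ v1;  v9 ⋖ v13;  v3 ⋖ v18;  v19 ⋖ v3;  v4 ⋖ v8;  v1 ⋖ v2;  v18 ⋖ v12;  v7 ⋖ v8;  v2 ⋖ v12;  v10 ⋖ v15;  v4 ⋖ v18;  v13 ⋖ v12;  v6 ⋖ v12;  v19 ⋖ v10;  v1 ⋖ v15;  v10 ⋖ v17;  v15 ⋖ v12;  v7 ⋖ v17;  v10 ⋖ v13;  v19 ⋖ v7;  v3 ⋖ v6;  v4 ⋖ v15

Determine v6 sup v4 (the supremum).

Common upper bounds of {v6, v4}: v12.
The least among these is v12.

v12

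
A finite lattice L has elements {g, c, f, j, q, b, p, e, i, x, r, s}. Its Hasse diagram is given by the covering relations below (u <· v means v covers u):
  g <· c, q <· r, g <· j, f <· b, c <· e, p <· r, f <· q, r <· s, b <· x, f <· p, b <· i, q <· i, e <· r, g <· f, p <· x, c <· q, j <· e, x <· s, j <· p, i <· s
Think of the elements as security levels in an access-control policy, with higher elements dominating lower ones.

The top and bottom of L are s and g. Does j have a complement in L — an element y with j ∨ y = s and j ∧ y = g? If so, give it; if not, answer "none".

i

Need y with j ∨ y = s and j ∧ y = g.
Checking each element gives: i.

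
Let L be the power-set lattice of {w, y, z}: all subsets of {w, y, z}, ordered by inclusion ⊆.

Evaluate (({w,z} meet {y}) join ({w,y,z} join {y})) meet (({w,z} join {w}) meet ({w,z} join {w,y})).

{w,z}

{w,z} ∧ {y} = ∅
{w,y,z} ∨ {y} = {w,y,z}
∅ ∨ {w,y,z} = {w,y,z}
{w,z} ∨ {w} = {w,z}
{w,z} ∨ {w,y} = {w,y,z}
{w,z} ∧ {w,y,z} = {w,z}
{w,y,z} ∧ {w,z} = {w,z}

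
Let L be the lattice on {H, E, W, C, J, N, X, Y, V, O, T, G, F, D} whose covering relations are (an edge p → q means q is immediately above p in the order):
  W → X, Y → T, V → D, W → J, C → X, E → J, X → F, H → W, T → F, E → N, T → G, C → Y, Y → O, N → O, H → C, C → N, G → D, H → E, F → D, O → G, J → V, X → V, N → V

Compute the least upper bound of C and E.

Common upper bounds of {C, E}: D, G, N, O, V.
The least among these is N.

N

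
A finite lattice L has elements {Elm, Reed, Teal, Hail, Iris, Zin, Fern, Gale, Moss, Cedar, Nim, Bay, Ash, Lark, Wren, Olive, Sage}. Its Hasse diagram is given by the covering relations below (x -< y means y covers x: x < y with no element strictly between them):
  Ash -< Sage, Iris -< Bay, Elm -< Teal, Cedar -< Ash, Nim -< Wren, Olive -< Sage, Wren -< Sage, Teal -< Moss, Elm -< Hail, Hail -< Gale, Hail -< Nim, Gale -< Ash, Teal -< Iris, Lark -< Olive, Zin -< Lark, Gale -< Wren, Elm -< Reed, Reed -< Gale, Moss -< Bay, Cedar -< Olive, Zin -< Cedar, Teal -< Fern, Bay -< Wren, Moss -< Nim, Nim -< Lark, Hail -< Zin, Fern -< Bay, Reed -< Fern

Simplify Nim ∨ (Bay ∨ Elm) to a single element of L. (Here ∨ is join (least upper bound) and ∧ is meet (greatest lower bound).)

Bay ∨ Elm = Bay
Nim ∨ Bay = Wren

Wren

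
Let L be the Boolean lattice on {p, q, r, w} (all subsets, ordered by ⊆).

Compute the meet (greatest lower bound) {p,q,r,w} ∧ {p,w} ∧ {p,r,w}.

Under ⊆, meet is intersection: {p,q,r,w} ∩ {p,w} ∩ {p,r,w} = {p,w}.

{p,w}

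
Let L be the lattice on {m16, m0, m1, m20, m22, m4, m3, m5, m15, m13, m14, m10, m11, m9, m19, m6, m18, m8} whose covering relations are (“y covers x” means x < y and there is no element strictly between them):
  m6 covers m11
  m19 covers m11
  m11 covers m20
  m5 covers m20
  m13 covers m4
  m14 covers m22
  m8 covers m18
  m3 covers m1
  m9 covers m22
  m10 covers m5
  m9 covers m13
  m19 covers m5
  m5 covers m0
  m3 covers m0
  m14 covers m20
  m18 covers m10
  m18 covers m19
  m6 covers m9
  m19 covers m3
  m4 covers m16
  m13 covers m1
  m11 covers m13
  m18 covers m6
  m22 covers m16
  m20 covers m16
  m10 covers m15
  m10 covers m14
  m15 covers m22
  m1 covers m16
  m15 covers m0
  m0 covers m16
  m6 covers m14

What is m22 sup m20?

m14

Common upper bounds of {m22, m20}: m10, m14, m18, m6, m8.
The least among these is m14.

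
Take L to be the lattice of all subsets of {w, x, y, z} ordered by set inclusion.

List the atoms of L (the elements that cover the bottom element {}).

{w}, {x}, {y}, {z}

The atoms are exactly the elements that cover {}: {w}, {x}, {y}, {z}.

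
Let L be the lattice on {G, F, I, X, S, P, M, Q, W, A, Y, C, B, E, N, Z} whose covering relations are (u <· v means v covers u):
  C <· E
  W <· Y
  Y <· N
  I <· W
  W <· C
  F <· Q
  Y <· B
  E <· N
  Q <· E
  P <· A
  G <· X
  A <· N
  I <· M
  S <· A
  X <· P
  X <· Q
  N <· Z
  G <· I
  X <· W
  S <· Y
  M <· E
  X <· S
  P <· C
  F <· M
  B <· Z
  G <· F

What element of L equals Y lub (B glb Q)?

Y

B ∧ Q = X
Y ∨ X = Y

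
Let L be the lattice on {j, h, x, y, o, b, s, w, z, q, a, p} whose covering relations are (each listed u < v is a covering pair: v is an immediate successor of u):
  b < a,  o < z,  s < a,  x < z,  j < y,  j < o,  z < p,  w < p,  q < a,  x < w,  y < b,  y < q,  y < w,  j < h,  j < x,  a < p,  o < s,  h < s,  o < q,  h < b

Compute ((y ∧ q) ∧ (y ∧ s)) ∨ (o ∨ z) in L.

z

y ∧ q = y
y ∧ s = j
y ∧ j = j
o ∨ z = z
j ∨ z = z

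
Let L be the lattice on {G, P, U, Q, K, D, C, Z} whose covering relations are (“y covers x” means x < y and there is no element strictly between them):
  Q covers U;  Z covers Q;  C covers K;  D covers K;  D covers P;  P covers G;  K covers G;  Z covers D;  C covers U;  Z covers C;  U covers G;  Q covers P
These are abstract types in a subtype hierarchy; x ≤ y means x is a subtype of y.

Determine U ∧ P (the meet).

G

Common lower bounds of {U, P}: G.
The greatest among these is G.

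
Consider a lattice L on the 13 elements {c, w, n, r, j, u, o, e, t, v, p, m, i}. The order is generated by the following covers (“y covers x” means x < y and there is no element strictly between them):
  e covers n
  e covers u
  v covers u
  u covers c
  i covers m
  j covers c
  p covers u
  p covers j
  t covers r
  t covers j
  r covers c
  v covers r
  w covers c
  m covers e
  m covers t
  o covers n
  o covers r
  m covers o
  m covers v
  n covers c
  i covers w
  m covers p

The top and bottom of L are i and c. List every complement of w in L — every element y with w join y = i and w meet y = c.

e, j, m, n, o, p, r, t, u, v

Need y with w ∨ y = i and w ∧ y = c.
Checking each element gives: e, j, m, n, o, p, r, t, u, v.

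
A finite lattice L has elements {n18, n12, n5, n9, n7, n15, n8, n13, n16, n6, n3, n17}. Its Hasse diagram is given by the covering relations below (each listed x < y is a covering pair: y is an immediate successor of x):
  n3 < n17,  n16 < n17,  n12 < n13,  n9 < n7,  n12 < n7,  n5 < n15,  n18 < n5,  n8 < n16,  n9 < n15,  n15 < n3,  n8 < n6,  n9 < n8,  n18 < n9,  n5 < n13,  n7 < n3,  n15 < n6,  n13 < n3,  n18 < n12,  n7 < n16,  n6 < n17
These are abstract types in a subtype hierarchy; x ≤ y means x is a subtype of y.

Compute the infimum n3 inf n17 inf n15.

Common lower bounds of {n3, n17, n15}: n15, n18, n5, n9.
The greatest among these is n15.

n15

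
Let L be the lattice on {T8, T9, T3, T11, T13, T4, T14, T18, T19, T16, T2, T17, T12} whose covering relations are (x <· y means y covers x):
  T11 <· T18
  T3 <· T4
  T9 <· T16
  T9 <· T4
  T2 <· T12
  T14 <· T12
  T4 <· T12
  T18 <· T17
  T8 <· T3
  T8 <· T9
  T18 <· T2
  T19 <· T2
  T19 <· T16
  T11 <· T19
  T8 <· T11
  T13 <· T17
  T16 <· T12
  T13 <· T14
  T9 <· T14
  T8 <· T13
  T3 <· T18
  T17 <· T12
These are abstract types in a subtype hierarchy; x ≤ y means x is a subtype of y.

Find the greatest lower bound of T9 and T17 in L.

T8

Common lower bounds of {T9, T17}: T8.
The greatest among these is T8.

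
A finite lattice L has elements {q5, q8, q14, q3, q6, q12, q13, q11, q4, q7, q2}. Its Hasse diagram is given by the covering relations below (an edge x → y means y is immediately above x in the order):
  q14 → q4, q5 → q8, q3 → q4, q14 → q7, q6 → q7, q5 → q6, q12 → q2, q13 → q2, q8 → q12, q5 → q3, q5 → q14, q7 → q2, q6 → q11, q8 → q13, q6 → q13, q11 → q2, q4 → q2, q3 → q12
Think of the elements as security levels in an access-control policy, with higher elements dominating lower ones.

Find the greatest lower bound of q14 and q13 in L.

Common lower bounds of {q14, q13}: q5.
The greatest among these is q5.

q5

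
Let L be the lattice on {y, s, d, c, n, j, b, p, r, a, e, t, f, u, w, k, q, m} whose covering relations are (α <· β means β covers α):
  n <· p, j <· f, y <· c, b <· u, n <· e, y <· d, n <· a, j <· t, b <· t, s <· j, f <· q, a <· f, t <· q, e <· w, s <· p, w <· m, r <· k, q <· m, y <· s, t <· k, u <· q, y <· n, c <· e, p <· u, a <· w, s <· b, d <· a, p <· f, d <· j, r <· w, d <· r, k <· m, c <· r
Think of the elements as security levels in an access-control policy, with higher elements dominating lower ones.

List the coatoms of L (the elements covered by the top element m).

The coatoms are exactly the elements covered by m: k, q, w.

k, q, w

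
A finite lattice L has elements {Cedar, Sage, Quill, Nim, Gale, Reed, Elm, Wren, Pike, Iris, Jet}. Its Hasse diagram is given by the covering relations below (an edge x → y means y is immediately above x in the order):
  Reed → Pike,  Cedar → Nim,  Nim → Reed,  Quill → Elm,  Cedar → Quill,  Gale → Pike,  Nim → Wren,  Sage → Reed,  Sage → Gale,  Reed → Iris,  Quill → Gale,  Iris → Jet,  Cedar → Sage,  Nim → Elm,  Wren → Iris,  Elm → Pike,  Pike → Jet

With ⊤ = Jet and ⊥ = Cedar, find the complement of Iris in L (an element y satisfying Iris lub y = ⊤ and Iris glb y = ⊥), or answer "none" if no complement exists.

Quill

Need y with Iris ∨ y = Jet and Iris ∧ y = Cedar.
Checking each element gives: Quill.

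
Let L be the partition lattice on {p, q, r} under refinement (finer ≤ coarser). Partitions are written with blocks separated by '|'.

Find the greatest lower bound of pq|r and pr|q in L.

p|q|r

Common lower bounds of {pq|r, pr|q}: p|q|r.
The greatest among these is p|q|r.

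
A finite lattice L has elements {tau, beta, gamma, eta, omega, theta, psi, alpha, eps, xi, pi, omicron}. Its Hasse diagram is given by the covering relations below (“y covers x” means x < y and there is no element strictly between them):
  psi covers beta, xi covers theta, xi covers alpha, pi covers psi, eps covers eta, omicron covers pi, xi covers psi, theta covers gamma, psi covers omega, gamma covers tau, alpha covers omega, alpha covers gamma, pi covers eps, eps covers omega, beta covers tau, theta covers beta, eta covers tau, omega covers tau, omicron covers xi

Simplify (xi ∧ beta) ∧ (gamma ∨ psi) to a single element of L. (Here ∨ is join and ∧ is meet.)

xi ∧ beta = beta
gamma ∨ psi = xi
beta ∧ xi = beta

beta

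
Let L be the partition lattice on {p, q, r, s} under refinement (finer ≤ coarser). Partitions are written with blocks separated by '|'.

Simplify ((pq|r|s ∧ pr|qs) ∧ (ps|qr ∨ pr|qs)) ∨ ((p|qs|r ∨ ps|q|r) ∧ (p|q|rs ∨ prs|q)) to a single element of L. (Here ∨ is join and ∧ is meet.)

ps|q|r

pq|r|s ∧ pr|qs = p|q|r|s
ps|qr ∨ pr|qs = pqrs
p|q|r|s ∧ pqrs = p|q|r|s
p|qs|r ∨ ps|q|r = pqs|r
p|q|rs ∨ prs|q = prs|q
pqs|r ∧ prs|q = ps|q|r
p|q|r|s ∨ ps|q|r = ps|q|r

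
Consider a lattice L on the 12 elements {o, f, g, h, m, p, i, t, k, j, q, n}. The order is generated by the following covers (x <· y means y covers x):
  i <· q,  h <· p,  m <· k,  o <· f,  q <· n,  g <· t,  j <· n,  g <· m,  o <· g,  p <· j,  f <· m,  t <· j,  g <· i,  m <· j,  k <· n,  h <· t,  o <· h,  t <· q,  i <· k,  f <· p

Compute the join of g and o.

Common upper bounds of {g, o}: g, i, j, k, m, n, q, t.
The least among these is g.

g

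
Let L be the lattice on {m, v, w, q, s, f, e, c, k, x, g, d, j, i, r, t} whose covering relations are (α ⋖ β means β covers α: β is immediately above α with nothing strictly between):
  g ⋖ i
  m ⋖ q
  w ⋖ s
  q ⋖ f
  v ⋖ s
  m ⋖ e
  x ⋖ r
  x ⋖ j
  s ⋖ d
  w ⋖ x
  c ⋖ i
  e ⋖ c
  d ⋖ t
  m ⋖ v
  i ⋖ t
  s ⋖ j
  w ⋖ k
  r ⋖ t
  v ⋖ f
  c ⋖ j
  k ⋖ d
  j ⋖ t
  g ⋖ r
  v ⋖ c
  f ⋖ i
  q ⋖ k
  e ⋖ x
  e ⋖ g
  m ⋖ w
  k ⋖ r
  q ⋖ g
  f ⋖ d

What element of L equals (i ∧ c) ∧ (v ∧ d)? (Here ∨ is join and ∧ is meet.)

i ∧ c = c
v ∧ d = v
c ∧ v = v

v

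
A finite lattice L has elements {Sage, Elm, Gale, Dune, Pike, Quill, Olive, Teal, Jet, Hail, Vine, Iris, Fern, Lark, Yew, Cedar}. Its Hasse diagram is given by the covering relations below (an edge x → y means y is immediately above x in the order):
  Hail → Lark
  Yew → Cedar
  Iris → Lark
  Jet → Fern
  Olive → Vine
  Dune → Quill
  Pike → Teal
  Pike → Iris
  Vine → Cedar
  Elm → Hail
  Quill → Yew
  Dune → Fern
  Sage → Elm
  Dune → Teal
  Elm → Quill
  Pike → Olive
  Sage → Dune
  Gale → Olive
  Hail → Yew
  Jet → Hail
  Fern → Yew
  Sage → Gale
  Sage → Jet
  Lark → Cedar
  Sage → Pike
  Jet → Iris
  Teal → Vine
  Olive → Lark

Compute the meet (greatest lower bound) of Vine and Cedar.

Common lower bounds of {Vine, Cedar}: Dune, Gale, Olive, Pike, Sage, Teal, Vine.
The greatest among these is Vine.

Vine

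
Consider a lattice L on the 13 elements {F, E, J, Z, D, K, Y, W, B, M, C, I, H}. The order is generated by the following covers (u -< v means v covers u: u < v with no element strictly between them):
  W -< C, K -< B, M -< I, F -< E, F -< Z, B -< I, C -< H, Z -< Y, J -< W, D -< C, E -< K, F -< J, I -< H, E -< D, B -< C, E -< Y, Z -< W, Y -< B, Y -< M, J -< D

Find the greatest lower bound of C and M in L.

Common lower bounds of {C, M}: E, F, Y, Z.
The greatest among these is Y.

Y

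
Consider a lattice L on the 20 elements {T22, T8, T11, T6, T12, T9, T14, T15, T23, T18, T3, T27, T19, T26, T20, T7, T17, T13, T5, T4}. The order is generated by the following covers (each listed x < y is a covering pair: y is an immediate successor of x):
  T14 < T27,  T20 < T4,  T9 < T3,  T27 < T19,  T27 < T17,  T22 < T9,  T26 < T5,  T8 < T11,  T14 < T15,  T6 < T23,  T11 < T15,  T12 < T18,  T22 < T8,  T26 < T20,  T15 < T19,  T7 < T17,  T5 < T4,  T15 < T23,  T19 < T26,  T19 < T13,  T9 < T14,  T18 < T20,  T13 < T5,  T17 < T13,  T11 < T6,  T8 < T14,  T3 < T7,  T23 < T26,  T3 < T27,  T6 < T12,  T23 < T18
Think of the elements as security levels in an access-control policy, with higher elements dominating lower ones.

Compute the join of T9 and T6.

Common upper bounds of {T9, T6}: T18, T20, T23, T26, T4, T5.
The least among these is T23.

T23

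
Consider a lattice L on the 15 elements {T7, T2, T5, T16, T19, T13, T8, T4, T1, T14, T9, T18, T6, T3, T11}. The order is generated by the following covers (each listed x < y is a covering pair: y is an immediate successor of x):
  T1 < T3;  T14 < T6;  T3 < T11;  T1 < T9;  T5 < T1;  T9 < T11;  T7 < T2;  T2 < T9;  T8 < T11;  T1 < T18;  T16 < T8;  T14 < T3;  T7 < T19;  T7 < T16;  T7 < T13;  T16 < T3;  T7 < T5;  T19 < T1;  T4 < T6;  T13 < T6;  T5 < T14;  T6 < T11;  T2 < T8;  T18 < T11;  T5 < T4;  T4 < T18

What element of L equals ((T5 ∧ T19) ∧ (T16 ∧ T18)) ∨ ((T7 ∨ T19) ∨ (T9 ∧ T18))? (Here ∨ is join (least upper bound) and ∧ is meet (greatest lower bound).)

T5 ∧ T19 = T7
T16 ∧ T18 = T7
T7 ∧ T7 = T7
T7 ∨ T19 = T19
T9 ∧ T18 = T1
T19 ∨ T1 = T1
T7 ∨ T1 = T1

T1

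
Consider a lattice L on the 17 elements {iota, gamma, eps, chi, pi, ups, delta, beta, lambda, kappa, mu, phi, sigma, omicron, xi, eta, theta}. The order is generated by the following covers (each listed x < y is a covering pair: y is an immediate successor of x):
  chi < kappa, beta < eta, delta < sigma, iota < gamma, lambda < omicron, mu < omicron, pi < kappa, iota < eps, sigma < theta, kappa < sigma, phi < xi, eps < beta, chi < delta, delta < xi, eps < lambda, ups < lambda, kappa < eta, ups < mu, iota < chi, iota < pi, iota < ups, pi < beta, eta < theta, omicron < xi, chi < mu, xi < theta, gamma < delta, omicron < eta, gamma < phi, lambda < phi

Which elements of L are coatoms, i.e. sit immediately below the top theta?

eta, sigma, xi

The coatoms are exactly the elements covered by theta: eta, sigma, xi.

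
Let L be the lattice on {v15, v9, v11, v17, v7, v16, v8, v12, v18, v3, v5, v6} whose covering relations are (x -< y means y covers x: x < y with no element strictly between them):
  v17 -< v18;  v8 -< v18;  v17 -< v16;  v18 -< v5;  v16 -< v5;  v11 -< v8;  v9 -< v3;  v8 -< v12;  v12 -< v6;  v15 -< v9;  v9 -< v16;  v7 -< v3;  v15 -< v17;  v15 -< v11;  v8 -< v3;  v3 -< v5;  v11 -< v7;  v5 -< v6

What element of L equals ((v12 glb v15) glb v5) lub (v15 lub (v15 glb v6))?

v15

v12 ∧ v15 = v15
v15 ∧ v5 = v15
v15 ∧ v6 = v15
v15 ∨ v15 = v15
v15 ∨ v15 = v15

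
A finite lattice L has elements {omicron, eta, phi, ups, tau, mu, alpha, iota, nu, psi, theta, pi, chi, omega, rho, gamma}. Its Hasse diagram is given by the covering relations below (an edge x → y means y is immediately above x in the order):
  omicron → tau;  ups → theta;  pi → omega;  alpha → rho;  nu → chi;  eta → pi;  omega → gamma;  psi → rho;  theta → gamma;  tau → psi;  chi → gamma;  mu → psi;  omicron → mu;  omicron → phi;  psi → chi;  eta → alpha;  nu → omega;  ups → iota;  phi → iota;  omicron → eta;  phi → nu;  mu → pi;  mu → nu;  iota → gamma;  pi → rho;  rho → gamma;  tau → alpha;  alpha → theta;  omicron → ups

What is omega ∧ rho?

pi

Common lower bounds of {omega, rho}: eta, mu, omicron, pi.
The greatest among these is pi.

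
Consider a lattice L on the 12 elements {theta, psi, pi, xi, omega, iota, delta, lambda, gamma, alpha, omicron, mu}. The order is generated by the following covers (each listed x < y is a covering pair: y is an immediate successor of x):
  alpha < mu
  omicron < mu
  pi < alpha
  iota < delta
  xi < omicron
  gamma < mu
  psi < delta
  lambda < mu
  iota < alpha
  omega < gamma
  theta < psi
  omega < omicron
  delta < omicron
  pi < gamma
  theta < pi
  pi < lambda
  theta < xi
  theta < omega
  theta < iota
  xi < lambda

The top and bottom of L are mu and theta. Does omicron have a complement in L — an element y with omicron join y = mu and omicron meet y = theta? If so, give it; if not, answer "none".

pi

Need y with omicron ∨ y = mu and omicron ∧ y = theta.
Checking each element gives: pi.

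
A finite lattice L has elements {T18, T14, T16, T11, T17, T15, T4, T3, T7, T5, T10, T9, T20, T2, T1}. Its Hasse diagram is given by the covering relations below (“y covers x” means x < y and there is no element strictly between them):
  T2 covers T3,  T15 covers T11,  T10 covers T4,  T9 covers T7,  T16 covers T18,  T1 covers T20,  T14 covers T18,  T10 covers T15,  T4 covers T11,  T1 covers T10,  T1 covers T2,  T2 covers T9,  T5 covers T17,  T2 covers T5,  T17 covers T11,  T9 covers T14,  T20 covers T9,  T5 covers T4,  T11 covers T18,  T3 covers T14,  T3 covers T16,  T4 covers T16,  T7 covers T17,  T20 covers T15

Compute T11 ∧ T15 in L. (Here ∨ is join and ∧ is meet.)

T11 ∧ T15 = T11

T11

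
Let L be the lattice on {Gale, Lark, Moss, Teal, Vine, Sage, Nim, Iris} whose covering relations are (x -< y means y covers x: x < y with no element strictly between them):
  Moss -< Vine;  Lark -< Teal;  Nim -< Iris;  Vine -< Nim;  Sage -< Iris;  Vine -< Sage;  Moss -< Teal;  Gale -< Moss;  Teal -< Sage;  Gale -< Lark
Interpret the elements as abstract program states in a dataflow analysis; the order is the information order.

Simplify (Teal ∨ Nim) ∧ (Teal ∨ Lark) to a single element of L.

Teal

Teal ∨ Nim = Iris
Teal ∨ Lark = Teal
Iris ∧ Teal = Teal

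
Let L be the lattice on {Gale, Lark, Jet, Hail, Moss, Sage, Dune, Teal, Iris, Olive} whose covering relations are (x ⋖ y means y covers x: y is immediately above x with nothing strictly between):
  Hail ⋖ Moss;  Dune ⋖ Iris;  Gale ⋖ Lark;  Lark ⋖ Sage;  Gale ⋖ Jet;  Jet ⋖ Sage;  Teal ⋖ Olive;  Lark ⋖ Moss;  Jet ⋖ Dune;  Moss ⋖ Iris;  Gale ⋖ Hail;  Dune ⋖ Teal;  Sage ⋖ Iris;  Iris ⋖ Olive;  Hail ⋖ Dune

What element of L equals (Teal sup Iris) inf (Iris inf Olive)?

Iris

Teal ∨ Iris = Olive
Iris ∧ Olive = Iris
Olive ∧ Iris = Iris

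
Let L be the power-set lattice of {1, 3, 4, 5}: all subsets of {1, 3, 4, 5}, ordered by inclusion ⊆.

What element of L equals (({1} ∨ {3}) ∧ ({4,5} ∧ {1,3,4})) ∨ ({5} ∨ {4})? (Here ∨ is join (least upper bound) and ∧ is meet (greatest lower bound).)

{1} ∨ {3} = {1,3}
{4,5} ∧ {1,3,4} = {4}
{1,3} ∧ {4} = {}
{5} ∨ {4} = {4,5}
{} ∨ {4,5} = {4,5}

{4,5}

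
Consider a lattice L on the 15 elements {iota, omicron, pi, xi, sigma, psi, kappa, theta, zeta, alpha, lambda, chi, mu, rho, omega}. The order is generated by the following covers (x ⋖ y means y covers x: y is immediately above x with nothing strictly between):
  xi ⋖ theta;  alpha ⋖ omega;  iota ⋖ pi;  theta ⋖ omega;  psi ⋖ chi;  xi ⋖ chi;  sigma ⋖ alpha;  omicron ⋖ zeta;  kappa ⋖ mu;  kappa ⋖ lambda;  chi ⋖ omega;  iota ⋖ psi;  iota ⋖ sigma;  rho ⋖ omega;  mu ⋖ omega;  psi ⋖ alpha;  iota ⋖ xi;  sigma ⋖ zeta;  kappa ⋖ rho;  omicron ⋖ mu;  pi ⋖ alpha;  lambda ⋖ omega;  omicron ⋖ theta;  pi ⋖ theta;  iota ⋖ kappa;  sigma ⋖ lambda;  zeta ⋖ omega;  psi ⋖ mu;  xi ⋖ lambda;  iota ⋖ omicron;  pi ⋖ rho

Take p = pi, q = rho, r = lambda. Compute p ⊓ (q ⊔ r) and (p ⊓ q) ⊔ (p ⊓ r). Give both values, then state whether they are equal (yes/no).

pi; pi; yes

q ⊔ r = omega, so p ⊓ (q ⊔ r) = pi ⊓ omega = pi.
p ⊓ q = pi and p ⊓ r = iota, so (p ⊓ q) ⊔ (p ⊓ r) = pi ⊔ iota = pi.
Equal: yes.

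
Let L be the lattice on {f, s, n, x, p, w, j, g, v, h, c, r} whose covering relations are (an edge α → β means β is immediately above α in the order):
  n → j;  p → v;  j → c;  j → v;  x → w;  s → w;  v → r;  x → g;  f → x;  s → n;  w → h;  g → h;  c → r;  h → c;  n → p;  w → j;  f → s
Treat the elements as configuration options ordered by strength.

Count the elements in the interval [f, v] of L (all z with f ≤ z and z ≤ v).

8

The interval [f, v] = {f, j, n, p, s, v, w, x}, which has 8 elements.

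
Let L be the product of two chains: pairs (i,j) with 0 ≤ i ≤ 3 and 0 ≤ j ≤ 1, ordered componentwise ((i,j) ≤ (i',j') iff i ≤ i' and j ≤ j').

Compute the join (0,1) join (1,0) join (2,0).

(2,1)

Common upper bounds of {(0,1), (1,0), (2,0)}: (2,1), (3,1).
The least among these is (2,1).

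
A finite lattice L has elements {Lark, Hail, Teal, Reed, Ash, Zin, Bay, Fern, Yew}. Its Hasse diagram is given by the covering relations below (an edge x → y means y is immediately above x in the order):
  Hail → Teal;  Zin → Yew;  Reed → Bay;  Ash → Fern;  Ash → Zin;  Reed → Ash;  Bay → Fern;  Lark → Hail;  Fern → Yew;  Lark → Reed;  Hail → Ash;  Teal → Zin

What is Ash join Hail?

Common upper bounds of {Ash, Hail}: Ash, Fern, Yew, Zin.
The least among these is Ash.

Ash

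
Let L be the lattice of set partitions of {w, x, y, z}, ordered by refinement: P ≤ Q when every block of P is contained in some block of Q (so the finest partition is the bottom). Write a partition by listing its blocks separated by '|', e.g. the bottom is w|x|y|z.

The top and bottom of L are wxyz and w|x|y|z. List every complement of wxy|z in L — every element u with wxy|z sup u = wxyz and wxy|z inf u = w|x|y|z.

wz|x|y, w|xz|y, w|x|yz

Need u with wxy|z ∨ u = wxyz and wxy|z ∧ u = w|x|y|z.
Checking each element gives: wz|x|y, w|xz|y, w|x|yz.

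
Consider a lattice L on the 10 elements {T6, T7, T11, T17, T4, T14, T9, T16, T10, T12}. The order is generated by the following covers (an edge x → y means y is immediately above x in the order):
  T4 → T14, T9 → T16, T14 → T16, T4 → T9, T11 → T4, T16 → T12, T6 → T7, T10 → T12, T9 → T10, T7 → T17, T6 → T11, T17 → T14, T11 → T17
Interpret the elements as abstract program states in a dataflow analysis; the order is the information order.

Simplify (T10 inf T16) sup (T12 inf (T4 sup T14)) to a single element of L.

T16

T10 ∧ T16 = T9
T4 ∨ T14 = T14
T12 ∧ T14 = T14
T9 ∨ T14 = T16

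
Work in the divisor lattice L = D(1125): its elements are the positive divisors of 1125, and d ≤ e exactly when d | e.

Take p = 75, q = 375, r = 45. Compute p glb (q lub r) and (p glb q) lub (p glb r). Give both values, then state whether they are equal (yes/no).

75; 75; yes

q lub r = 1125, so p glb (q lub r) = 75 glb 1125 = 75.
p glb q = 75 and p glb r = 15, so (p glb q) lub (p glb r) = 75 lub 15 = 75.
Equal: yes.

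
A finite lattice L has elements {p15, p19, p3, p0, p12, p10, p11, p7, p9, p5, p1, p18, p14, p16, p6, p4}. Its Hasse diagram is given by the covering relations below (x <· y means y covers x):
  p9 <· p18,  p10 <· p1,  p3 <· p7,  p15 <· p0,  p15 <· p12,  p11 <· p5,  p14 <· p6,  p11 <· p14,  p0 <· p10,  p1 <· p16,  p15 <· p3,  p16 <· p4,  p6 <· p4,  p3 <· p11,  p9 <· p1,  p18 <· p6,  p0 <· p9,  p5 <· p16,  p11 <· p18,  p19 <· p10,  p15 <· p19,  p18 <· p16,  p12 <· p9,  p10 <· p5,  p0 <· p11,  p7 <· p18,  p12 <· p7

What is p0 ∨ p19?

p10

Common upper bounds of {p0, p19}: p1, p10, p16, p4, p5.
The least among these is p10.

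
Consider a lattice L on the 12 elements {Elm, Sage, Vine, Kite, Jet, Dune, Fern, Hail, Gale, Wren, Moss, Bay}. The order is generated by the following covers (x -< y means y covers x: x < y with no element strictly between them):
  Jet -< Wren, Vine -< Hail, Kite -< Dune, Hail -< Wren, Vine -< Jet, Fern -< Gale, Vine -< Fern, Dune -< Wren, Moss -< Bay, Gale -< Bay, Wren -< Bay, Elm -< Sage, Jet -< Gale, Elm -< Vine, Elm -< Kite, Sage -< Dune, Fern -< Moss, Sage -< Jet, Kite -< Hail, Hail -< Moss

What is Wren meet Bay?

Wren

Common lower bounds of {Wren, Bay}: Dune, Elm, Hail, Jet, Kite, Sage, Vine, Wren.
The greatest among these is Wren.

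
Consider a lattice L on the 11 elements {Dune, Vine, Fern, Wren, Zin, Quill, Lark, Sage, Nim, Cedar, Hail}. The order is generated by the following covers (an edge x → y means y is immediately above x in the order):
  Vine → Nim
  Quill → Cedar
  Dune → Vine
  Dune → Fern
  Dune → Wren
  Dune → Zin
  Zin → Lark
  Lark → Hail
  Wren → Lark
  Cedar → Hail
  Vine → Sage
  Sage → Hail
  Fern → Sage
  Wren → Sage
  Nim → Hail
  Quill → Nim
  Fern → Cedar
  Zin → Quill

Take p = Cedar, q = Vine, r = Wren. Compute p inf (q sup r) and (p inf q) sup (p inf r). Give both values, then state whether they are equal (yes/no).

Fern; Dune; no

q sup r = Sage, so p inf (q sup r) = Cedar inf Sage = Fern.
p inf q = Dune and p inf r = Dune, so (p inf q) sup (p inf r) = Dune sup Dune = Dune.
Equal: no.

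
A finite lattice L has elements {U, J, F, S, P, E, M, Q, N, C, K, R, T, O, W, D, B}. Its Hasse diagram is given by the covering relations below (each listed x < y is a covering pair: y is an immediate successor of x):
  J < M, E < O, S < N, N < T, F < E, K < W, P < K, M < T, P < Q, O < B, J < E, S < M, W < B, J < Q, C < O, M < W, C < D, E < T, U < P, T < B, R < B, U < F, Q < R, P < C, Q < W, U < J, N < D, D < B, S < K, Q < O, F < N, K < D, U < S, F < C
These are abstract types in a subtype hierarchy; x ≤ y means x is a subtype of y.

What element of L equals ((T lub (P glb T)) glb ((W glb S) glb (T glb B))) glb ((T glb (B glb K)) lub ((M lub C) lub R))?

S

P ∧ T = U
T ∨ U = T
W ∧ S = S
T ∧ B = T
S ∧ T = S
T ∧ S = S
B ∧ K = K
T ∧ K = S
M ∨ C = B
B ∨ R = B
S ∨ B = B
S ∧ B = S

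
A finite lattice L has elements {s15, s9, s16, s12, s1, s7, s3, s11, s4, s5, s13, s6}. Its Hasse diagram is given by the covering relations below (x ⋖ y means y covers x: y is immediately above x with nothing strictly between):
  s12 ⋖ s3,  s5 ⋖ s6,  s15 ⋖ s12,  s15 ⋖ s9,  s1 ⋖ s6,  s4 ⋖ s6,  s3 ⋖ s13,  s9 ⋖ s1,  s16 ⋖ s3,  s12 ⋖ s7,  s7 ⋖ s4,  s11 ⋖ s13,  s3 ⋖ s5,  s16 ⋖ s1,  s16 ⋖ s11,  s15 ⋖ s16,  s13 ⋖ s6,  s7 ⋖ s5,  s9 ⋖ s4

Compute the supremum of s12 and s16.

s3

Common upper bounds of {s12, s16}: s13, s3, s5, s6.
The least among these is s3.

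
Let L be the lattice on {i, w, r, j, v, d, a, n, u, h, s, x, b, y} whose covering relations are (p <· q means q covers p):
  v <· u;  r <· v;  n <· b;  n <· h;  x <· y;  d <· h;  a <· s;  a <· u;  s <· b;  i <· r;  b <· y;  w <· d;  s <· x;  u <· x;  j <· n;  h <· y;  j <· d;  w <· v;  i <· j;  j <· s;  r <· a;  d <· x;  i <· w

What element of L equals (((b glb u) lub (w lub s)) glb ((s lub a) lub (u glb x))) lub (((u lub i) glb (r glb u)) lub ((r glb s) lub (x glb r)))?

b ∧ u = a
w ∨ s = x
a ∨ x = x
s ∨ a = s
u ∧ x = u
s ∨ u = x
x ∧ x = x
u ∨ i = u
r ∧ u = r
u ∧ r = r
r ∧ s = r
x ∧ r = r
r ∨ r = r
r ∨ r = r
x ∨ r = x

x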